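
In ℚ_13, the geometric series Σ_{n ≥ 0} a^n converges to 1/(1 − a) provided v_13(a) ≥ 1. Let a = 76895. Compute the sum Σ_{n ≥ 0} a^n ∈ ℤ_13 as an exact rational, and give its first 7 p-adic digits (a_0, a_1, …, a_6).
Σ a^n = 1/(1 − a) = -1/76894;  first 7 digits = (1, 0, 0, 9, 2, 0, 3)

v_13(a) = 3 ≥ 1, so the series converges in ℤ_13 to 1/(1 − a) = 1/(1 − 76895) = -1/76894. Expand this rational in ℤ_13: compute digits iteratively via d_i = x_i mod 13, x_{i+1} = (x_i − d_i)/13. The first 7 digits are (1, 0, 0, 9, 2, 0, 3).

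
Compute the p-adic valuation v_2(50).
v_2(50) = 1

v_2(n) is the largest exponent k such that 2^k divides n. Factor out: 50 = 2^1 · 25. (Sign doesn't affect v_p.) So v_2(50) = 1.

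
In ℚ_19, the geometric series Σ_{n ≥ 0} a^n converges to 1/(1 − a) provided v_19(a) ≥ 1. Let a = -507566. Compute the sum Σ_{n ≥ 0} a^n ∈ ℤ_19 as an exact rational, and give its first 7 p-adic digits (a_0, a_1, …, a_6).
Σ a^n = 1/(1 − a) = 1/507567;  first 7 digits = (1, 0, 0, 2, 15, 18, 3)

v_19(a) = 3 ≥ 1, so the series converges in ℤ_19 to 1/(1 − a) = 1/(1 − (-507566)) = 1/507567. Expand this rational in ℤ_19: compute digits iteratively via d_i = x_i mod 19, x_{i+1} = (x_i − d_i)/19. The first 7 digits are (1, 0, 0, 2, 15, 18, 3).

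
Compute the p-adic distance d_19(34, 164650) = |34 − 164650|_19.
d_19(34, 164650) = 1/6859

Step 1 — x − y = 34 − 164650 = -164616. Step 2 — v_19(-164616) = 3 (factor: -164616 = −(19^3 · 24); the sign does not affect v_p). Step 3 — |x − y|_19 = 19^{-3} = 1/6859.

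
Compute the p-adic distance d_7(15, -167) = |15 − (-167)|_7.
d_7(15, -167) = 1/7

Step 1 — x − y = 15 − (-167) = 182. Step 2 — v_7(182) = 1 (factor: 182 = (7^1 · 26); the sign does not affect v_p). Step 3 — |x − y|_7 = 7^{-1} = 1/7.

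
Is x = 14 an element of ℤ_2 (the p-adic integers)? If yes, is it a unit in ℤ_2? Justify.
x ∈ ℤ_2 but not a unit; v_2(x) = 1 > 0

ℤ_2 = {x ∈ ℚ_2 : v_2(x) ≥ 0} and ℤ_2^× = {x ∈ ℤ_2 : v_2(x) = 0}. Here v_2(14) = v_2(num) − v_2(den) = 1; compare against these criteria.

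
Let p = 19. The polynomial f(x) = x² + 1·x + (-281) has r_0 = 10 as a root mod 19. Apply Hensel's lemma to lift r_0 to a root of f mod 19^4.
r_3 = 61646 (mod 130321)

Hensel: r_{i+1} = r_i − f(r_i)·(f′(r_i))^{-1} mod 19^{i+2}, f′(x) = 2x + 1. Iterate:
  r_0 = 10 (mod 19)
  r_1 = 276 (mod 361)
  r_2 = 6774 (mod 6859)
  r_3 = 61646 (mod 130321)
Final: r = 61646 satisfies f(r) ≡ 0 mod 19^4.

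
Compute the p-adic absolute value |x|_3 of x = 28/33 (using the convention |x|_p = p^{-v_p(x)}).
|28/33|_3 = 3

Step 1 — compute v_3(x) by factoring powers of 3 out of the numerator and denominator: v_3(28/33) = -1. Step 2 — apply |x|_p = p^{-v_p(x)} = 3^{1} = 3.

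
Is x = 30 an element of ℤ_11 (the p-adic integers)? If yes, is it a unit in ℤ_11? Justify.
x ∈ ℤ_11^× (unit); v_11(x) = 0

ℤ_11 = {x ∈ ℚ_11 : v_11(x) ≥ 0} and ℤ_11^× = {x ∈ ℤ_11 : v_11(x) = 0}. Here v_11(30) = v_11(num) − v_11(den) = 0; compare against these criteria.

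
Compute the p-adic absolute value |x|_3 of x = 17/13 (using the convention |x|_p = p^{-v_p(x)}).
|17/13|_3 = 1

Step 1 — compute v_3(x) by factoring powers of 3 out of the numerator and denominator: v_3(17/13) = 0. Step 2 — apply |x|_p = p^{-v_p(x)} = 3^{0} = 1.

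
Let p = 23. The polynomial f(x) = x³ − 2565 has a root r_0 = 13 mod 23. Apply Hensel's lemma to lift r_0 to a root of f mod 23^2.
r_1 = 381 (mod 529)

Hensel: r_{i+1} = r_i − f(r_i)/f′(r_i) mod 23^{i+2}, where f′(x) = 3x². Iterate:
  r_0 = 13 (mod 23)
  r_1 = 381 (mod 529)
Final: r = 381 with f(r) ≡ 0 mod 23^2.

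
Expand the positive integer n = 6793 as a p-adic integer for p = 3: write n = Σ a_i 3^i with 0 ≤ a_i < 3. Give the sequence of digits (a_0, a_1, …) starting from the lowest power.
(a_0, a_1, …) = (1, 2, 1, 2, 2, 0, 0, 0, 1)

Repeated division by 3 gives the digits low-to-high: 6793 = 1 + 2·3^1 + 1·3^2 + 2·3^3 + 2·3^4 + 1·3^8. Digit sequence: (1, 2, 1, 2, 2, 0, 0, 0, 1).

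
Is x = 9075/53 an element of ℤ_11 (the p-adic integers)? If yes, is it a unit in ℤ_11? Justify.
x ∈ ℤ_11 but not a unit; v_11(x) = 2 > 0

ℤ_11 = {x ∈ ℚ_11 : v_11(x) ≥ 0} and ℤ_11^× = {x ∈ ℤ_11 : v_11(x) = 0}. Here v_11(9075/53) = v_11(num) − v_11(den) = 2; compare against these criteria.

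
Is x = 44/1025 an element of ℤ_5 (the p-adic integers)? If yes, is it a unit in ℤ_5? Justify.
x ∉ ℤ_5 (v_5(x) = -2 < 0)

ℤ_5 = {x ∈ ℚ_5 : v_5(x) ≥ 0} and ℤ_5^× = {x ∈ ℤ_5 : v_5(x) = 0}. Here v_5(44/1025) = v_5(num) − v_5(den) = -2; compare against these criteria.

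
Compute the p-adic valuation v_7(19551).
v_7(19551) = 3

v_7(n) is the largest exponent k such that 7^k divides n. Factor out: 19551 = 7^3 · 57. (Sign doesn't affect v_p.) So v_7(19551) = 3.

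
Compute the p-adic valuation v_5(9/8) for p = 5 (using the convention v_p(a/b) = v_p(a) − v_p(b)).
v_5(9/8) = 0

Factor powers of 5 from the numerator and denominator of the reduced fraction: 9 = 5^0 · 9 and 8 = 5^0 · 8. Apply v_p(a/b) = v_p(a) − v_p(b): v_5(9/8) = 0 − 0 = 0.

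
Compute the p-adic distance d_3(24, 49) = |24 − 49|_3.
d_3(24, 49) = 1

Step 1 — x − y = 24 − 49 = -25. Step 2 — v_3(-25) = 0 (factor: -25 = −(3^0 · 25); the sign does not affect v_p). Step 3 — |x − y|_3 = 3^{0} = 1.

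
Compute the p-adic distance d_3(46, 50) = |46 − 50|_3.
d_3(46, 50) = 1

Step 1 — x − y = 46 − 50 = -4. Step 2 — v_3(-4) = 0 (factor: -4 = −(3^0 · 4); the sign does not affect v_p). Step 3 — |x − y|_3 = 3^{0} = 1.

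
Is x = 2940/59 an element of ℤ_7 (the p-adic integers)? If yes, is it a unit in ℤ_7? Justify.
x ∈ ℤ_7 but not a unit; v_7(x) = 2 > 0

ℤ_7 = {x ∈ ℚ_7 : v_7(x) ≥ 0} and ℤ_7^× = {x ∈ ℤ_7 : v_7(x) = 0}. Here v_7(2940/59) = v_7(num) − v_7(den) = 2; compare against these criteria.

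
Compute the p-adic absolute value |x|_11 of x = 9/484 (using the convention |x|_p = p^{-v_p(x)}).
|9/484|_11 = 121

Step 1 — compute v_11(x) by factoring powers of 11 out of the numerator and denominator: v_11(9/484) = -2. Step 2 — apply |x|_p = p^{-v_p(x)} = 11^{2} = 121.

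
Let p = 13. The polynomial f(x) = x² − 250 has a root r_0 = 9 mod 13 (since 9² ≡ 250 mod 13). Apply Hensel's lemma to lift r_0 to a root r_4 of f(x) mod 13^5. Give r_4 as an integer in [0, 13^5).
r_4 = 207879 (mod 371293)

Hensel's recurrence: r_{i+1} = r_i − f(r_i)·(f′(r_i))^{-1} mod 13^{i+2}, with f′(x) = 2x. Iterate:
  r_0 = 9 (mod 13)
  r_1 = 9 (mod 169)
  r_2 = 1361 (mod 2197)
  r_3 = 7952 (mod 28561)
  r_4 = 207879 (mod 371293)
Final: r_4 = 207879, and one checks f(r_4) ≡ 0 mod 13^5.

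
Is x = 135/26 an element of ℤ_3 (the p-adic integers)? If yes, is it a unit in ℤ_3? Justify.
x ∈ ℤ_3 but not a unit; v_3(x) = 3 > 0

ℤ_3 = {x ∈ ℚ_3 : v_3(x) ≥ 0} and ℤ_3^× = {x ∈ ℤ_3 : v_3(x) = 0}. Here v_3(135/26) = v_3(num) − v_3(den) = 3; compare against these criteria.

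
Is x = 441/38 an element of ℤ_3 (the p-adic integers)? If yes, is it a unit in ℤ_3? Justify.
x ∈ ℤ_3 but not a unit; v_3(x) = 2 > 0

ℤ_3 = {x ∈ ℚ_3 : v_3(x) ≥ 0} and ℤ_3^× = {x ∈ ℤ_3 : v_3(x) = 0}. Here v_3(441/38) = v_3(num) − v_3(den) = 2; compare against these criteria.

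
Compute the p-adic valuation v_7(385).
v_7(385) = 1

v_7(n) is the largest exponent k such that 7^k divides n. Factor out: 385 = 7^1 · 55. (Sign doesn't affect v_p.) So v_7(385) = 1.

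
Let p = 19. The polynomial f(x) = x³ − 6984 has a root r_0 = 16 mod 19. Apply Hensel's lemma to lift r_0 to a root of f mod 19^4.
r_3 = 96403 (mod 130321)

Hensel: r_{i+1} = r_i − f(r_i)/f′(r_i) mod 19^{i+2}, where f′(x) = 3x². Iterate:
  r_0 = 16 (mod 19)
  r_1 = 16 (mod 361)
  r_2 = 377 (mod 6859)
  r_3 = 96403 (mod 130321)
Final: r = 96403 with f(r) ≡ 0 mod 19^4.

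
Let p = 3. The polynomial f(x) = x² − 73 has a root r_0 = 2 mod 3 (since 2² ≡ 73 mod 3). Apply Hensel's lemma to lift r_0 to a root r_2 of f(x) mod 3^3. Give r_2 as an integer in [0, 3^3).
r_2 = 17 (mod 27)

Hensel's recurrence: r_{i+1} = r_i − f(r_i)·(f′(r_i))^{-1} mod 3^{i+2}, with f′(x) = 2x. Iterate:
  r_0 = 2 (mod 3)
  r_1 = 8 (mod 9)
  r_2 = 17 (mod 27)
Final: r_2 = 17, and one checks f(r_2) ≡ 0 mod 3^3.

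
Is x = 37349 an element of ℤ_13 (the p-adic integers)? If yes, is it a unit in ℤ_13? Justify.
x ∈ ℤ_13 but not a unit; v_13(x) = 3 > 0

ℤ_13 = {x ∈ ℚ_13 : v_13(x) ≥ 0} and ℤ_13^× = {x ∈ ℤ_13 : v_13(x) = 0}. Here v_13(37349) = v_13(num) − v_13(den) = 3; compare against these criteria.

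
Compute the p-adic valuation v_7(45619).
v_7(45619) = 4

v_7(n) is the largest exponent k such that 7^k divides n. Factor out: 45619 = 7^4 · 19. (Sign doesn't affect v_p.) So v_7(45619) = 4.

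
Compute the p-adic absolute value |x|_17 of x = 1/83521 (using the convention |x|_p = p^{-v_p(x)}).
|1/83521|_17 = 83521

Step 1 — compute v_17(x) by factoring powers of 17 out of the numerator and denominator: v_17(1/83521) = -4. Step 2 — apply |x|_p = p^{-v_p(x)} = 17^{4} = 83521.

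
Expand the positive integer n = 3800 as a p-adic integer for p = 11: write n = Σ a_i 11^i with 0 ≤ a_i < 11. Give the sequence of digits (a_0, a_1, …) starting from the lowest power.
(a_0, a_1, …) = (5, 4, 9, 2)

Repeated division by 11 gives the digits low-to-high: 3800 = 5 + 4·11^1 + 9·11^2 + 2·11^3. Digit sequence: (5, 4, 9, 2).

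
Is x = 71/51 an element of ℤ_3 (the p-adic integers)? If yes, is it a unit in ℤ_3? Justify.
x ∉ ℤ_3 (v_3(x) = -1 < 0)

ℤ_3 = {x ∈ ℚ_3 : v_3(x) ≥ 0} and ℤ_3^× = {x ∈ ℤ_3 : v_3(x) = 0}. Here v_3(71/51) = v_3(num) − v_3(den) = -1; compare against these criteria.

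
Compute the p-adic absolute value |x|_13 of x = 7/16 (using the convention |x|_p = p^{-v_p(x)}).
|7/16|_13 = 1

Step 1 — compute v_13(x) by factoring powers of 13 out of the numerator and denominator: v_13(7/16) = 0. Step 2 — apply |x|_p = p^{-v_p(x)} = 13^{0} = 1.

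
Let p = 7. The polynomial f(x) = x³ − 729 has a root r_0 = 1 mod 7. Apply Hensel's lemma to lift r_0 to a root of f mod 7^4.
r_3 = 2220 (mod 2401)

Hensel: r_{i+1} = r_i − f(r_i)/f′(r_i) mod 7^{i+2}, where f′(x) = 3x². Iterate:
  r_0 = 1 (mod 7)
  r_1 = 15 (mod 49)
  r_2 = 162 (mod 343)
  r_3 = 2220 (mod 2401)
Final: r = 2220 with f(r) ≡ 0 mod 7^4.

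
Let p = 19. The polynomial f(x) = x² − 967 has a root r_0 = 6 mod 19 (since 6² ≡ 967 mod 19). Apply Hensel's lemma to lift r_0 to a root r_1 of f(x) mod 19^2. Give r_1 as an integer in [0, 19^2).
r_1 = 234 (mod 361)

Hensel's recurrence: r_{i+1} = r_i − f(r_i)·(f′(r_i))^{-1} mod 19^{i+2}, with f′(x) = 2x. Iterate:
  r_0 = 6 (mod 19)
  r_1 = 234 (mod 361)
Final: r_1 = 234, and one checks f(r_1) ≡ 0 mod 19^2.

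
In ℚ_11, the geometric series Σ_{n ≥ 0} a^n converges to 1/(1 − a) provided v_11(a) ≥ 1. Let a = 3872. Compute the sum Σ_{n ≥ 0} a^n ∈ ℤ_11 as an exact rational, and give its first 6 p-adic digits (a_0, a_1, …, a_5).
Σ a^n = 1/(1 − a) = -1/3871;  first 6 digits = (1, 0, 10, 2, 1, 5)

v_11(a) = 2 ≥ 1, so the series converges in ℤ_11 to 1/(1 − a) = 1/(1 − 3872) = -1/3871. Expand this rational in ℤ_11: compute digits iteratively via d_i = x_i mod 11, x_{i+1} = (x_i − d_i)/11. The first 6 digits are (1, 0, 10, 2, 1, 5).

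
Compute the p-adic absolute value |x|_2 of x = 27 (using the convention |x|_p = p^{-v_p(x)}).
|27|_2 = 1

Step 1 — compute v_2(x) by factoring powers of 2 out of the numerator and denominator: v_2(27) = 0. Step 2 — apply |x|_p = p^{-v_p(x)} = 2^{0} = 1.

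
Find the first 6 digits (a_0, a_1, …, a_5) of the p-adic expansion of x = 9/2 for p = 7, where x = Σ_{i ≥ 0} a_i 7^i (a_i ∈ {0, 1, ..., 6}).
(a_0, …, a_5) = (1, 4, 3, 3, 3, 3)

v_7(9/2) = 0 (numerator and denominator both coprime to 7), so x ∈ ℤ_7^×. Compute digits iteratively via a_i = x_i mod 7, x_{i+1} = (x_i − a_i)/7, with x_0 = x:
  x_0 = 9/2;  a_0 = 1;  x_1 = (x_0 − 1)/7 = 1/2
  x_1 = 1/2;  a_1 = 4;  x_2 = (x_1 − 4)/7 = -1/2
  x_2 = -1/2;  a_2 = 3;  x_3 = (x_2 − 3)/7 = -1/2
  x_3 = -1/2;  a_3 = 3;  x_4 = (x_3 − 3)/7 = -1/2
  x_4 = -1/2;  a_4 = 3;  x_5 = (x_4 − 3)/7 = -1/2
  x_5 = -1/2;  a_5 = 3;  x_6 = (x_5 − 3)/7 = -1/2
Digits: (1, 4, 3, 3, 3, 3).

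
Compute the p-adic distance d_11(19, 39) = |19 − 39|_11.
d_11(19, 39) = 1

Step 1 — x − y = 19 − 39 = -20. Step 2 — v_11(-20) = 0 (factor: -20 = −(11^0 · 20); the sign does not affect v_p). Step 3 — |x − y|_11 = 11^{0} = 1.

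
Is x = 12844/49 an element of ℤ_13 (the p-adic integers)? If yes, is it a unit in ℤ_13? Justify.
x ∈ ℤ_13 but not a unit; v_13(x) = 2 > 0

ℤ_13 = {x ∈ ℚ_13 : v_13(x) ≥ 0} and ℤ_13^× = {x ∈ ℤ_13 : v_13(x) = 0}. Here v_13(12844/49) = v_13(num) − v_13(den) = 2; compare against these criteria.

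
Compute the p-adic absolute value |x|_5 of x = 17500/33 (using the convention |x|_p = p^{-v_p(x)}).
|17500/33|_5 = 1/625

Step 1 — compute v_5(x) by factoring powers of 5 out of the numerator and denominator: v_5(17500/33) = 4. Step 2 — apply |x|_p = p^{-v_p(x)} = 5^{-4} = 1/625.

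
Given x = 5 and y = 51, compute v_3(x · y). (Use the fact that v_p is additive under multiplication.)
v_3(255) = 1

v_p(x) = 0 (factor: 5 = 3^0 · 5); v_p(y) = 1 (factor: 51 = 3^1 · 17). Additivity: v_p(xy) = v_p(x) + v_p(y) = 0 + 1 = 1. (Direct check: xy = 255 = 3^1 · (85).)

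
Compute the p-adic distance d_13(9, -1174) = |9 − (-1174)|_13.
d_13(9, -1174) = 1/169

Step 1 — x − y = 9 − (-1174) = 1183. Step 2 — v_13(1183) = 2 (factor: 1183 = (13^2 · 7); the sign does not affect v_p). Step 3 — |x − y|_13 = 13^{-2} = 1/169.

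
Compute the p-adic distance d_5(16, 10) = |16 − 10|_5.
d_5(16, 10) = 1

Step 1 — x − y = 16 − 10 = 6. Step 2 — v_5(6) = 0 (factor: 6 = (5^0 · 6); the sign does not affect v_p). Step 3 — |x − y|_5 = 5^{0} = 1.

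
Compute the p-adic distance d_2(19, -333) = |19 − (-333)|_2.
d_2(19, -333) = 1/32

Step 1 — x − y = 19 − (-333) = 352. Step 2 — v_2(352) = 5 (factor: 352 = (2^5 · 11); the sign does not affect v_p). Step 3 — |x − y|_2 = 2^{-5} = 1/32.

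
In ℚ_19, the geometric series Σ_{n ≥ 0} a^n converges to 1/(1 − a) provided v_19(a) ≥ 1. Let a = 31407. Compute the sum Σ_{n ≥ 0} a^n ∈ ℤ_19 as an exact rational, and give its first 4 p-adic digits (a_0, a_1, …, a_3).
Σ a^n = 1/(1 − a) = -1/31406;  first 4 digits = (1, 0, 11, 4)

v_19(a) = 2 ≥ 1, so the series converges in ℤ_19 to 1/(1 − a) = 1/(1 − 31407) = -1/31406. Expand this rational in ℤ_19: compute digits iteratively via d_i = x_i mod 19, x_{i+1} = (x_i − d_i)/19. The first 4 digits are (1, 0, 11, 4).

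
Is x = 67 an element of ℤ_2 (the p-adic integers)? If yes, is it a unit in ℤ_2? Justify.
x ∈ ℤ_2^× (unit); v_2(x) = 0

ℤ_2 = {x ∈ ℚ_2 : v_2(x) ≥ 0} and ℤ_2^× = {x ∈ ℤ_2 : v_2(x) = 0}. Here v_2(67) = v_2(num) − v_2(den) = 0; compare against these criteria.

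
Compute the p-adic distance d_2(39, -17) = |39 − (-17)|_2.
d_2(39, -17) = 1/8

Step 1 — x − y = 39 − (-17) = 56. Step 2 — v_2(56) = 3 (factor: 56 = (2^3 · 7); the sign does not affect v_p). Step 3 — |x − y|_2 = 2^{-3} = 1/8.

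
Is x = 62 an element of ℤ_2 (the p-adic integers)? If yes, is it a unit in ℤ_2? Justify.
x ∈ ℤ_2 but not a unit; v_2(x) = 1 > 0

ℤ_2 = {x ∈ ℚ_2 : v_2(x) ≥ 0} and ℤ_2^× = {x ∈ ℤ_2 : v_2(x) = 0}. Here v_2(62) = v_2(num) − v_2(den) = 1; compare against these criteria.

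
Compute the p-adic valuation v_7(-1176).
v_7(-1176) = 2

v_7(n) is the largest exponent k such that 7^k divides n. Factor out: -1176 = -7^2 · 24. (Sign doesn't affect v_p.) So v_7(-1176) = 2.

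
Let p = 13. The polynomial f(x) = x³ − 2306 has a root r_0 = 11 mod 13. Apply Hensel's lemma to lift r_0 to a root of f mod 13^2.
r_1 = 50 (mod 169)

Hensel: r_{i+1} = r_i − f(r_i)/f′(r_i) mod 13^{i+2}, where f′(x) = 3x². Iterate:
  r_0 = 11 (mod 13)
  r_1 = 50 (mod 169)
Final: r = 50 with f(r) ≡ 0 mod 13^2.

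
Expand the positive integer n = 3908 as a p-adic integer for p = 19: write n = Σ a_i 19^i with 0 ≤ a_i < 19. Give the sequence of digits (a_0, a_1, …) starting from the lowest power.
(a_0, a_1, …) = (13, 15, 10)

Repeated division by 19 gives the digits low-to-high: 3908 = 13 + 15·19^1 + 10·19^2. Digit sequence: (13, 15, 10).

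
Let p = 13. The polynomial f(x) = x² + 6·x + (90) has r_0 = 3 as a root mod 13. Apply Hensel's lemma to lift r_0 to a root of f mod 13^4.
r_3 = 2148 (mod 28561)

Hensel: r_{i+1} = r_i − f(r_i)·(f′(r_i))^{-1} mod 13^{i+2}, f′(x) = 2x + 6. Iterate:
  r_0 = 3 (mod 13)
  r_1 = 120 (mod 169)
  r_2 = 2148 (mod 2197)
  r_3 = 2148 (mod 28561)
Final: r = 2148 satisfies f(r) ≡ 0 mod 13^4.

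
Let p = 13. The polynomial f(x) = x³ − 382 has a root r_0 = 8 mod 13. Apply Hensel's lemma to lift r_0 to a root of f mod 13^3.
r_2 = 2023 (mod 2197)

Hensel: r_{i+1} = r_i − f(r_i)/f′(r_i) mod 13^{i+2}, where f′(x) = 3x². Iterate:
  r_0 = 8 (mod 13)
  r_1 = 164 (mod 169)
  r_2 = 2023 (mod 2197)
Final: r = 2023 with f(r) ≡ 0 mod 13^3.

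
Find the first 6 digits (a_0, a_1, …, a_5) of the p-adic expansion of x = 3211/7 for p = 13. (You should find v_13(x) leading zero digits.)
(a_0, …, a_5) = (0, 0, 12, 3, 9, 3)

v_13(3211/7) = 2, so a_0 = ... = a_1 = 0. Factor out: x = 13^2 · u with u = 19/7 a unit in ℤ_13. Expand u iteratively via a_{v+i} = u_i mod 13, u_{i+1} = (u_i − a_{v+i})/13:
  u_0 = 19/7;  a_2 = 12;  u_1 = (u_0 − 12)/13 = -5/7
  u_1 = -5/7;  a_3 = 3;  u_2 = (u_1 − 3)/13 = -2/7
  u_2 = -2/7;  a_4 = 9;  u_3 = (u_2 − 9)/13 = -5/7
  u_3 = -5/7;  a_5 = 3;  u_4 = (u_3 − 3)/13 = -2/7
Digits: (0, 0, 12, 3, 9, 3).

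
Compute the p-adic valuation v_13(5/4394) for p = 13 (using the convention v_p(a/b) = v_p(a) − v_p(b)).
v_13(5/4394) = -3

Factor powers of 13 from the numerator and denominator of the reduced fraction: 5 = 13^0 · 5 and 4394 = 13^3 · 2. Apply v_p(a/b) = v_p(a) − v_p(b): v_13(5/4394) = 0 − 3 = -3.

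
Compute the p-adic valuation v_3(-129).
v_3(-129) = 1

v_3(n) is the largest exponent k such that 3^k divides n. Factor out: -129 = -3^1 · 43. (Sign doesn't affect v_p.) So v_3(-129) = 1.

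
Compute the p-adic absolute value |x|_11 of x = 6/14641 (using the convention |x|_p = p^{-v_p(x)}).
|6/14641|_11 = 14641

Step 1 — compute v_11(x) by factoring powers of 11 out of the numerator and denominator: v_11(6/14641) = -4. Step 2 — apply |x|_p = p^{-v_p(x)} = 11^{4} = 14641.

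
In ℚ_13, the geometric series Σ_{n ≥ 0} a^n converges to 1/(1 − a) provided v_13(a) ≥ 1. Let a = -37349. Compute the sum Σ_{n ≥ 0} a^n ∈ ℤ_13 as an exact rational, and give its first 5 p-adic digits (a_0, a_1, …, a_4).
Σ a^n = 1/(1 − a) = 1/37350;  first 5 digits = (1, 0, 0, 9, 11)

v_13(a) = 3 ≥ 1, so the series converges in ℤ_13 to 1/(1 − a) = 1/(1 − (-37349)) = 1/37350. Expand this rational in ℤ_13: compute digits iteratively via d_i = x_i mod 13, x_{i+1} = (x_i − d_i)/13. The first 5 digits are (1, 0, 0, 9, 11).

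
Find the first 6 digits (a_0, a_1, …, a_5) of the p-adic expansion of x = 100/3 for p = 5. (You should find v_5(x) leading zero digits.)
(a_0, …, a_5) = (0, 0, 3, 3, 1, 3)

v_5(100/3) = 2, so a_0 = ... = a_1 = 0. Factor out: x = 5^2 · u with u = 4/3 a unit in ℤ_5. Expand u iteratively via a_{v+i} = u_i mod 5, u_{i+1} = (u_i − a_{v+i})/5:
  u_0 = 4/3;  a_2 = 3;  u_1 = (u_0 − 3)/5 = -1/3
  u_1 = -1/3;  a_3 = 3;  u_2 = (u_1 − 3)/5 = -2/3
  u_2 = -2/3;  a_4 = 1;  u_3 = (u_2 − 1)/5 = -1/3
  u_3 = -1/3;  a_5 = 3;  u_4 = (u_3 − 3)/5 = -2/3
Digits: (0, 0, 3, 3, 1, 3).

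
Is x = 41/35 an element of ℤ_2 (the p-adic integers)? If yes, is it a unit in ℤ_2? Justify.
x ∈ ℤ_2^× (unit); v_2(x) = 0

ℤ_2 = {x ∈ ℚ_2 : v_2(x) ≥ 0} and ℤ_2^× = {x ∈ ℤ_2 : v_2(x) = 0}. Here v_2(41/35) = v_2(num) − v_2(den) = 0; compare against these criteria.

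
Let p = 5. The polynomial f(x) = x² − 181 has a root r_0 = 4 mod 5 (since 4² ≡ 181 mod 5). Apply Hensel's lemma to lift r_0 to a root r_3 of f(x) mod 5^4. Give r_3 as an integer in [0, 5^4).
r_3 = 84 (mod 625)

Hensel's recurrence: r_{i+1} = r_i − f(r_i)·(f′(r_i))^{-1} mod 5^{i+2}, with f′(x) = 2x. Iterate:
  r_0 = 4 (mod 5)
  r_1 = 9 (mod 25)
  r_2 = 84 (mod 125)
  r_3 = 84 (mod 625)
Final: r_3 = 84, and one checks f(r_3) ≡ 0 mod 5^4.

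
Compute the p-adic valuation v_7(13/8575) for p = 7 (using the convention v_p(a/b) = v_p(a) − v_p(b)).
v_7(13/8575) = -3

Factor powers of 7 from the numerator and denominator of the reduced fraction: 13 = 7^0 · 13 and 8575 = 7^3 · 25. Apply v_p(a/b) = v_p(a) − v_p(b): v_7(13/8575) = 0 − 3 = -3.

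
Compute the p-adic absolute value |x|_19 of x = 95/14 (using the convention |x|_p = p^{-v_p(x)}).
|95/14|_19 = 1/19

Step 1 — compute v_19(x) by factoring powers of 19 out of the numerator and denominator: v_19(95/14) = 1. Step 2 — apply |x|_p = p^{-v_p(x)} = 19^{-1} = 1/19.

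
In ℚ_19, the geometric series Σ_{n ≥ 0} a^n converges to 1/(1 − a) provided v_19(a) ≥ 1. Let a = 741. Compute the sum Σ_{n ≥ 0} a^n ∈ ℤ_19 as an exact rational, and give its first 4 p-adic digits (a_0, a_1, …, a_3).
Σ a^n = 1/(1 − a) = -1/740;  first 4 digits = (1, 1, 3, 5)

v_19(a) = 1 ≥ 1, so the series converges in ℤ_19 to 1/(1 − a) = 1/(1 − 741) = -1/740. Expand this rational in ℤ_19: compute digits iteratively via d_i = x_i mod 19, x_{i+1} = (x_i − d_i)/19. The first 4 digits are (1, 1, 3, 5).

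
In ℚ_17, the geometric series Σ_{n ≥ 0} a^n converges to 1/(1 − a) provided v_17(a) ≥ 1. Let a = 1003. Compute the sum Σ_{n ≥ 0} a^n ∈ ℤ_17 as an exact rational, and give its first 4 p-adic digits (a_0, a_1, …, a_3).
Σ a^n = 1/(1 − a) = -1/1002;  first 4 digits = (1, 8, 16, 2)

v_17(a) = 1 ≥ 1, so the series converges in ℤ_17 to 1/(1 − a) = 1/(1 − 1003) = -1/1002. Expand this rational in ℤ_17: compute digits iteratively via d_i = x_i mod 17, x_{i+1} = (x_i − d_i)/17. The first 4 digits are (1, 8, 16, 2).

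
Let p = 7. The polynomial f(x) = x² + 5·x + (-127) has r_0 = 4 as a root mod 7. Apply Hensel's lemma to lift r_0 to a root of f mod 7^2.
r_1 = 11 (mod 49)

Hensel: r_{i+1} = r_i − f(r_i)·(f′(r_i))^{-1} mod 7^{i+2}, f′(x) = 2x + 5. Iterate:
  r_0 = 4 (mod 7)
  r_1 = 11 (mod 49)
Final: r = 11 satisfies f(r) ≡ 0 mod 7^2.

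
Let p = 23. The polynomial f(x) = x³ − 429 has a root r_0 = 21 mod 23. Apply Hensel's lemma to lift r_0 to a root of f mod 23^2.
r_1 = 343 (mod 529)

Hensel: r_{i+1} = r_i − f(r_i)/f′(r_i) mod 23^{i+2}, where f′(x) = 3x². Iterate:
  r_0 = 21 (mod 23)
  r_1 = 343 (mod 529)
Final: r = 343 with f(r) ≡ 0 mod 23^2.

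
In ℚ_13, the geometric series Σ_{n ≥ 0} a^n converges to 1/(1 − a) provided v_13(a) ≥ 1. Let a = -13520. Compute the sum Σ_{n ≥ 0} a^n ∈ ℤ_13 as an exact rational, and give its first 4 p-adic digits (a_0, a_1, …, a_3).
Σ a^n = 1/(1 − a) = 1/13521;  first 4 digits = (1, 0, 11, 6)

v_13(a) = 2 ≥ 1, so the series converges in ℤ_13 to 1/(1 − a) = 1/(1 − (-13520)) = 1/13521. Expand this rational in ℤ_13: compute digits iteratively via d_i = x_i mod 13, x_{i+1} = (x_i − d_i)/13. The first 4 digits are (1, 0, 11, 6).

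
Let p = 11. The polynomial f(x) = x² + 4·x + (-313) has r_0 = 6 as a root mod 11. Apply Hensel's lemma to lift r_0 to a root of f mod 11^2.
r_1 = 105 (mod 121)

Hensel: r_{i+1} = r_i − f(r_i)·(f′(r_i))^{-1} mod 11^{i+2}, f′(x) = 2x + 4. Iterate:
  r_0 = 6 (mod 11)
  r_1 = 105 (mod 121)
Final: r = 105 satisfies f(r) ≡ 0 mod 11^2.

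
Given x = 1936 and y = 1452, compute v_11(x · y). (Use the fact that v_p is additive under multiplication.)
v_11(2811072) = 4

v_p(x) = 2 (factor: 1936 = 11^2 · 16); v_p(y) = 2 (factor: 1452 = 11^2 · 12). Additivity: v_p(xy) = v_p(x) + v_p(y) = 2 + 2 = 4. (Direct check: xy = 2811072 = 11^4 · (192).)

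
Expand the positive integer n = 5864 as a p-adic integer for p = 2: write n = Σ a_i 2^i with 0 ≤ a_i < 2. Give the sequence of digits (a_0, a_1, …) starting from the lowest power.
(a_0, a_1, …) = (0, 0, 0, 1, 0, 1, 1, 1, 0, 1, 1, 0, 1)

Repeated division by 2 gives the digits low-to-high: 5864 = 1·2^3 + 1·2^5 + 1·2^6 + 1·2^7 + 1·2^9 + 1·2^10 + 1·2^12. Digit sequence: (0, 0, 0, 1, 0, 1, 1, 1, 0, 1, 1, 0, 1).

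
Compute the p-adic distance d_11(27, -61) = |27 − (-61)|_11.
d_11(27, -61) = 1/11

Step 1 — x − y = 27 − (-61) = 88. Step 2 — v_11(88) = 1 (factor: 88 = (11^1 · 8); the sign does not affect v_p). Step 3 — |x − y|_11 = 11^{-1} = 1/11.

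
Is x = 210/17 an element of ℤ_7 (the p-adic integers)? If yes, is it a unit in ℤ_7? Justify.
x ∈ ℤ_7 but not a unit; v_7(x) = 1 > 0

ℤ_7 = {x ∈ ℚ_7 : v_7(x) ≥ 0} and ℤ_7^× = {x ∈ ℤ_7 : v_7(x) = 0}. Here v_7(210/17) = v_7(num) − v_7(den) = 1; compare against these criteria.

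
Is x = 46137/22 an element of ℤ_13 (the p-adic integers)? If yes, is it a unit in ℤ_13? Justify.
x ∈ ℤ_13 but not a unit; v_13(x) = 3 > 0

ℤ_13 = {x ∈ ℚ_13 : v_13(x) ≥ 0} and ℤ_13^× = {x ∈ ℤ_13 : v_13(x) = 0}. Here v_13(46137/22) = v_13(num) − v_13(den) = 3; compare against these criteria.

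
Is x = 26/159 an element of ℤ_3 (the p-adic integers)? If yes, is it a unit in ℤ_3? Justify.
x ∉ ℤ_3 (v_3(x) = -1 < 0)

ℤ_3 = {x ∈ ℚ_3 : v_3(x) ≥ 0} and ℤ_3^× = {x ∈ ℤ_3 : v_3(x) = 0}. Here v_3(26/159) = v_3(num) − v_3(den) = -1; compare against these criteria.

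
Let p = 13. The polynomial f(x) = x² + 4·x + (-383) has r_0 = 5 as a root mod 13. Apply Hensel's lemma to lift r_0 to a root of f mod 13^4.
r_3 = 24510 (mod 28561)

Hensel: r_{i+1} = r_i − f(r_i)·(f′(r_i))^{-1} mod 13^{i+2}, f′(x) = 2x + 4. Iterate:
  r_0 = 5 (mod 13)
  r_1 = 5 (mod 169)
  r_2 = 343 (mod 2197)
  r_3 = 24510 (mod 28561)
Final: r = 24510 satisfies f(r) ≡ 0 mod 13^4.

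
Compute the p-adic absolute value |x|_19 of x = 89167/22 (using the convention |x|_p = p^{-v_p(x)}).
|89167/22|_19 = 1/6859

Step 1 — compute v_19(x) by factoring powers of 19 out of the numerator and denominator: v_19(89167/22) = 3. Step 2 — apply |x|_p = p^{-v_p(x)} = 19^{-3} = 1/6859.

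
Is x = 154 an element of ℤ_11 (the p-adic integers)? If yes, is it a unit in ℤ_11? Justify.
x ∈ ℤ_11 but not a unit; v_11(x) = 1 > 0

ℤ_11 = {x ∈ ℚ_11 : v_11(x) ≥ 0} and ℤ_11^× = {x ∈ ℤ_11 : v_11(x) = 0}. Here v_11(154) = v_11(num) − v_11(den) = 1; compare against these criteria.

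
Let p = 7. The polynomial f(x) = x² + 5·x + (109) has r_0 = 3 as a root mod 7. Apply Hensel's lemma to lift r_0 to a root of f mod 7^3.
r_2 = 325 (mod 343)

Hensel: r_{i+1} = r_i − f(r_i)·(f′(r_i))^{-1} mod 7^{i+2}, f′(x) = 2x + 5. Iterate:
  r_0 = 3 (mod 7)
  r_1 = 31 (mod 49)
  r_2 = 325 (mod 343)
Final: r = 325 satisfies f(r) ≡ 0 mod 7^3.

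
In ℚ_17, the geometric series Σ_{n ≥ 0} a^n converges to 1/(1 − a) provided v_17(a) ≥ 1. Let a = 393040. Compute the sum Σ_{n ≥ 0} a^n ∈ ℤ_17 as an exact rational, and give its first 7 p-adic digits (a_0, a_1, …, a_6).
Σ a^n = 1/(1 − a) = -1/393039;  first 7 digits = (1, 0, 0, 12, 4, 0, 8)

v_17(a) = 3 ≥ 1, so the series converges in ℤ_17 to 1/(1 − a) = 1/(1 − 393040) = -1/393039. Expand this rational in ℤ_17: compute digits iteratively via d_i = x_i mod 17, x_{i+1} = (x_i − d_i)/17. The first 7 digits are (1, 0, 0, 12, 4, 0, 8).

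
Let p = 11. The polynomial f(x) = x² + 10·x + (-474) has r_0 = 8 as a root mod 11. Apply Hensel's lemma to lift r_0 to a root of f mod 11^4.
r_3 = 13824 (mod 14641)

Hensel: r_{i+1} = r_i − f(r_i)·(f′(r_i))^{-1} mod 11^{i+2}, f′(x) = 2x + 10. Iterate:
  r_0 = 8 (mod 11)
  r_1 = 30 (mod 121)
  r_2 = 514 (mod 1331)
  r_3 = 13824 (mod 14641)
Final: r = 13824 satisfies f(r) ≡ 0 mod 11^4.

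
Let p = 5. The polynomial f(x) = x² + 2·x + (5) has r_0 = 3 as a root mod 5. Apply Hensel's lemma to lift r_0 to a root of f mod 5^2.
r_1 = 13 (mod 25)

Hensel: r_{i+1} = r_i − f(r_i)·(f′(r_i))^{-1} mod 5^{i+2}, f′(x) = 2x + 2. Iterate:
  r_0 = 3 (mod 5)
  r_1 = 13 (mod 25)
Final: r = 13 satisfies f(r) ≡ 0 mod 5^2.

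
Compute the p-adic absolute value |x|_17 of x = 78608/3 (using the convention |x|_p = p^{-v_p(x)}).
|78608/3|_17 = 1/4913

Step 1 — compute v_17(x) by factoring powers of 17 out of the numerator and denominator: v_17(78608/3) = 3. Step 2 — apply |x|_p = p^{-v_p(x)} = 17^{-3} = 1/4913.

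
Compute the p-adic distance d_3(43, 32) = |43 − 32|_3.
d_3(43, 32) = 1

Step 1 — x − y = 43 − 32 = 11. Step 2 — v_3(11) = 0 (factor: 11 = (3^0 · 11); the sign does not affect v_p). Step 3 — |x − y|_3 = 3^{0} = 1.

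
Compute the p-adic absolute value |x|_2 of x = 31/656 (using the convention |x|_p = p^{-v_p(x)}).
|31/656|_2 = 16

Step 1 — compute v_2(x) by factoring powers of 2 out of the numerator and denominator: v_2(31/656) = -4. Step 2 — apply |x|_p = p^{-v_p(x)} = 2^{4} = 16.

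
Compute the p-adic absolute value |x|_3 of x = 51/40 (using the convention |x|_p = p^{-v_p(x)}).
|51/40|_3 = 1/3

Step 1 — compute v_3(x) by factoring powers of 3 out of the numerator and denominator: v_3(51/40) = 1. Step 2 — apply |x|_p = p^{-v_p(x)} = 3^{-1} = 1/3.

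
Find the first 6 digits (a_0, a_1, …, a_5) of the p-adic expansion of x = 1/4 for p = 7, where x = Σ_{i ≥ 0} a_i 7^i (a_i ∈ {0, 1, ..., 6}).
(a_0, …, a_5) = (2, 5, 1, 5, 1, 5)

v_7(1/4) = 0 (numerator and denominator both coprime to 7), so x ∈ ℤ_7^×. Compute digits iteratively via a_i = x_i mod 7, x_{i+1} = (x_i − a_i)/7, with x_0 = x:
  x_0 = 1/4;  a_0 = 2;  x_1 = (x_0 − 2)/7 = -1/4
  x_1 = -1/4;  a_1 = 5;  x_2 = (x_1 − 5)/7 = -3/4
  x_2 = -3/4;  a_2 = 1;  x_3 = (x_2 − 1)/7 = -1/4
  x_3 = -1/4;  a_3 = 5;  x_4 = (x_3 − 5)/7 = -3/4
  x_4 = -3/4;  a_4 = 1;  x_5 = (x_4 − 1)/7 = -1/4
  x_5 = -1/4;  a_5 = 5;  x_6 = (x_5 − 5)/7 = -3/4
Digits: (2, 5, 1, 5, 1, 5).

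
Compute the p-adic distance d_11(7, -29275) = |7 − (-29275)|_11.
d_11(7, -29275) = 1/14641

Step 1 — x − y = 7 − (-29275) = 29282. Step 2 — v_11(29282) = 4 (factor: 29282 = (11^4 · 2); the sign does not affect v_p). Step 3 — |x − y|_11 = 11^{-4} = 1/14641.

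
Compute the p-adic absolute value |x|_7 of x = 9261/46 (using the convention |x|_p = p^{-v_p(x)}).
|9261/46|_7 = 1/343

Step 1 — compute v_7(x) by factoring powers of 7 out of the numerator and denominator: v_7(9261/46) = 3. Step 2 — apply |x|_p = p^{-v_p(x)} = 7^{-3} = 1/343.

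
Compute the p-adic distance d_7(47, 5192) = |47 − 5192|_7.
d_7(47, 5192) = 1/343

Step 1 — x − y = 47 − 5192 = -5145. Step 2 — v_7(-5145) = 3 (factor: -5145 = −(7^3 · 15); the sign does not affect v_p). Step 3 — |x − y|_7 = 7^{-3} = 1/343.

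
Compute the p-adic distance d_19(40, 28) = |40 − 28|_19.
d_19(40, 28) = 1

Step 1 — x − y = 40 − 28 = 12. Step 2 — v_19(12) = 0 (factor: 12 = (19^0 · 12); the sign does not affect v_p). Step 3 — |x − y|_19 = 19^{0} = 1.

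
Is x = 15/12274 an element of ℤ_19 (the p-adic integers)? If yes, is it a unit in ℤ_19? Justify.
x ∉ ℤ_19 (v_19(x) = -2 < 0)

ℤ_19 = {x ∈ ℚ_19 : v_19(x) ≥ 0} and ℤ_19^× = {x ∈ ℤ_19 : v_19(x) = 0}. Here v_19(15/12274) = v_19(num) − v_19(den) = -2; compare against these criteria.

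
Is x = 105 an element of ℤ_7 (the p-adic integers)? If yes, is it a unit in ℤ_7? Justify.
x ∈ ℤ_7 but not a unit; v_7(x) = 1 > 0

ℤ_7 = {x ∈ ℚ_7 : v_7(x) ≥ 0} and ℤ_7^× = {x ∈ ℤ_7 : v_7(x) = 0}. Here v_7(105) = v_7(num) − v_7(den) = 1; compare against these criteria.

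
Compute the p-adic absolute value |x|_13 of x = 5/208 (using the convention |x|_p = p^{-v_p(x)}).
|5/208|_13 = 13

Step 1 — compute v_13(x) by factoring powers of 13 out of the numerator and denominator: v_13(5/208) = -1. Step 2 — apply |x|_p = p^{-v_p(x)} = 13^{1} = 13.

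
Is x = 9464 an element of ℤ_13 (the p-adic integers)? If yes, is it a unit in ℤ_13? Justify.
x ∈ ℤ_13 but not a unit; v_13(x) = 2 > 0

ℤ_13 = {x ∈ ℚ_13 : v_13(x) ≥ 0} and ℤ_13^× = {x ∈ ℤ_13 : v_13(x) = 0}. Here v_13(9464) = v_13(num) − v_13(den) = 2; compare against these criteria.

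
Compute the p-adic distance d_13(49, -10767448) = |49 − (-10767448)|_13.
d_13(49, -10767448) = 1/371293

Step 1 — x − y = 49 − (-10767448) = 10767497. Step 2 — v_13(10767497) = 5 (factor: 10767497 = (13^5 · 29); the sign does not affect v_p). Step 3 — |x − y|_13 = 13^{-5} = 1/371293.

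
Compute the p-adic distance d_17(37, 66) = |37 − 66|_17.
d_17(37, 66) = 1

Step 1 — x − y = 37 − 66 = -29. Step 2 — v_17(-29) = 0 (factor: -29 = −(17^0 · 29); the sign does not affect v_p). Step 3 — |x − y|_17 = 17^{0} = 1.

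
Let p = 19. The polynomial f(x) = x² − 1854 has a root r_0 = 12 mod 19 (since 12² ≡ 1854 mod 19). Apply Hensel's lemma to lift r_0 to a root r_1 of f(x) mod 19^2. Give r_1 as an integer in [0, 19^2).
r_1 = 354 (mod 361)

Hensel's recurrence: r_{i+1} = r_i − f(r_i)·(f′(r_i))^{-1} mod 19^{i+2}, with f′(x) = 2x. Iterate:
  r_0 = 12 (mod 19)
  r_1 = 354 (mod 361)
Final: r_1 = 354, and one checks f(r_1) ≡ 0 mod 19^2.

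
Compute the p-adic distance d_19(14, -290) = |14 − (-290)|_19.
d_19(14, -290) = 1/19

Step 1 — x − y = 14 − (-290) = 304. Step 2 — v_19(304) = 1 (factor: 304 = (19^1 · 16); the sign does not affect v_p). Step 3 — |x − y|_19 = 19^{-1} = 1/19.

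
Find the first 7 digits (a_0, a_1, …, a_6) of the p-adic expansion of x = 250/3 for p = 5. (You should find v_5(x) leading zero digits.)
(a_0, …, a_6) = (0, 0, 0, 4, 1, 3, 1)

v_5(250/3) = 3, so a_0 = ... = a_2 = 0. Factor out: x = 5^3 · u with u = 2/3 a unit in ℤ_5. Expand u iteratively via a_{v+i} = u_i mod 5, u_{i+1} = (u_i − a_{v+i})/5:
  u_0 = 2/3;  a_3 = 4;  u_1 = (u_0 − 4)/5 = -2/3
  u_1 = -2/3;  a_4 = 1;  u_2 = (u_1 − 1)/5 = -1/3
  u_2 = -1/3;  a_5 = 3;  u_3 = (u_2 − 3)/5 = -2/3
  u_3 = -2/3;  a_6 = 1;  u_4 = (u_3 − 1)/5 = -1/3
Digits: (0, 0, 0, 4, 1, 3, 1).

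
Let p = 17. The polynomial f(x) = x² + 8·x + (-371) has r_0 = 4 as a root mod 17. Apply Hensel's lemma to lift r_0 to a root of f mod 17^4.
r_3 = 69041 (mod 83521)

Hensel: r_{i+1} = r_i − f(r_i)·(f′(r_i))^{-1} mod 17^{i+2}, f′(x) = 2x + 8. Iterate:
  r_0 = 4 (mod 17)
  r_1 = 259 (mod 289)
  r_2 = 259 (mod 4913)
  r_3 = 69041 (mod 83521)
Final: r = 69041 satisfies f(r) ≡ 0 mod 17^4.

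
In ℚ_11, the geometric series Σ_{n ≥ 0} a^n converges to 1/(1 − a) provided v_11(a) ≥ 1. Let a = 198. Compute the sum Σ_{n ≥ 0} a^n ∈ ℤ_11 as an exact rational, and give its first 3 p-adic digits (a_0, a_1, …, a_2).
Σ a^n = 1/(1 − a) = -1/197;  first 3 digits = (1, 7, 6)

v_11(a) = 1 ≥ 1, so the series converges in ℤ_11 to 1/(1 − a) = 1/(1 − 198) = -1/197. Expand this rational in ℤ_11: compute digits iteratively via d_i = x_i mod 11, x_{i+1} = (x_i − d_i)/11. The first 3 digits are (1, 7, 6).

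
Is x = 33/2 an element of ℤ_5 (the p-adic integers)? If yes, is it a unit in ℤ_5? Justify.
x ∈ ℤ_5^× (unit); v_5(x) = 0

ℤ_5 = {x ∈ ℚ_5 : v_5(x) ≥ 0} and ℤ_5^× = {x ∈ ℤ_5 : v_5(x) = 0}. Here v_5(33/2) = v_5(num) − v_5(den) = 0; compare against these criteria.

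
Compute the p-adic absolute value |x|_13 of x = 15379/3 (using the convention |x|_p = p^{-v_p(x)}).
|15379/3|_13 = 1/2197

Step 1 — compute v_13(x) by factoring powers of 13 out of the numerator and denominator: v_13(15379/3) = 3. Step 2 — apply |x|_p = p^{-v_p(x)} = 13^{-3} = 1/2197.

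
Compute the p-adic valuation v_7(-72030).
v_7(-72030) = 4

v_7(n) is the largest exponent k such that 7^k divides n. Factor out: -72030 = -7^4 · 30. (Sign doesn't affect v_p.) So v_7(-72030) = 4.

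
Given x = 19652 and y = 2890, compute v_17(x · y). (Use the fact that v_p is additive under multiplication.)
v_17(56794280) = 5

v_p(x) = 3 (factor: 19652 = 17^3 · 4); v_p(y) = 2 (factor: 2890 = 17^2 · 10). Additivity: v_p(xy) = v_p(x) + v_p(y) = 3 + 2 = 5. (Direct check: xy = 56794280 = 17^5 · (40).)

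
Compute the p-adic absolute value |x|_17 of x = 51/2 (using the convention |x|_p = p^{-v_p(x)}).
|51/2|_17 = 1/17

Step 1 — compute v_17(x) by factoring powers of 17 out of the numerator and denominator: v_17(51/2) = 1. Step 2 — apply |x|_p = p^{-v_p(x)} = 17^{-1} = 1/17.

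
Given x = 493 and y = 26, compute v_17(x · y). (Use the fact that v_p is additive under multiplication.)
v_17(12818) = 1

v_p(x) = 1 (factor: 493 = 17^1 · 29); v_p(y) = 0 (factor: 26 = 17^0 · 26). Additivity: v_p(xy) = v_p(x) + v_p(y) = 1 + 0 = 1. (Direct check: xy = 12818 = 17^1 · (754).)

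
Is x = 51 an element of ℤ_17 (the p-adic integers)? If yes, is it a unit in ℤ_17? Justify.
x ∈ ℤ_17 but not a unit; v_17(x) = 1 > 0

ℤ_17 = {x ∈ ℚ_17 : v_17(x) ≥ 0} and ℤ_17^× = {x ∈ ℤ_17 : v_17(x) = 0}. Here v_17(51) = v_17(num) − v_17(den) = 1; compare against these criteria.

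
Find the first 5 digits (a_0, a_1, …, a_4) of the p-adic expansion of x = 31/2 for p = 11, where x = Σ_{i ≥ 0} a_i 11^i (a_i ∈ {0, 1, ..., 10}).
(a_0, …, a_4) = (10, 6, 5, 5, 5)

v_11(31/2) = 0 (numerator and denominator both coprime to 11), so x ∈ ℤ_11^×. Compute digits iteratively via a_i = x_i mod 11, x_{i+1} = (x_i − a_i)/11, with x_0 = x:
  x_0 = 31/2;  a_0 = 10;  x_1 = (x_0 − 10)/11 = 1/2
  x_1 = 1/2;  a_1 = 6;  x_2 = (x_1 − 6)/11 = -1/2
  x_2 = -1/2;  a_2 = 5;  x_3 = (x_2 − 5)/11 = -1/2
  x_3 = -1/2;  a_3 = 5;  x_4 = (x_3 − 5)/11 = -1/2
  x_4 = -1/2;  a_4 = 5;  x_5 = (x_4 − 5)/11 = -1/2
Digits: (10, 6, 5, 5, 5).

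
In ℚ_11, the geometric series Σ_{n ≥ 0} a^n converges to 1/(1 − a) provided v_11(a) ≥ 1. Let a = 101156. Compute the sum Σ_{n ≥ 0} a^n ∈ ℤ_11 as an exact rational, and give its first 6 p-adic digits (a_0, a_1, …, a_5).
Σ a^n = 1/(1 − a) = -1/101155;  first 6 digits = (1, 0, 0, 10, 6, 0)

v_11(a) = 3 ≥ 1, so the series converges in ℤ_11 to 1/(1 − a) = 1/(1 − 101156) = -1/101155. Expand this rational in ℤ_11: compute digits iteratively via d_i = x_i mod 11, x_{i+1} = (x_i − d_i)/11. The first 6 digits are (1, 0, 0, 10, 6, 0).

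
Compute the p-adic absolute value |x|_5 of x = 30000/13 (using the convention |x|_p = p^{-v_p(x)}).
|30000/13|_5 = 1/625

Step 1 — compute v_5(x) by factoring powers of 5 out of the numerator and denominator: v_5(30000/13) = 4. Step 2 — apply |x|_p = p^{-v_p(x)} = 5^{-4} = 1/625.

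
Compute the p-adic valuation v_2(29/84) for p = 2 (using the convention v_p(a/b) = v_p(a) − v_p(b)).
v_2(29/84) = -2

Factor powers of 2 from the numerator and denominator of the reduced fraction: 29 = 2^0 · 29 and 84 = 2^2 · 21. Apply v_p(a/b) = v_p(a) − v_p(b): v_2(29/84) = 0 − 2 = -2.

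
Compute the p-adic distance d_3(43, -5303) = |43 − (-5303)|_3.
d_3(43, -5303) = 1/243

Step 1 — x − y = 43 − (-5303) = 5346. Step 2 — v_3(5346) = 5 (factor: 5346 = (3^5 · 22); the sign does not affect v_p). Step 3 — |x − y|_3 = 3^{-5} = 1/243.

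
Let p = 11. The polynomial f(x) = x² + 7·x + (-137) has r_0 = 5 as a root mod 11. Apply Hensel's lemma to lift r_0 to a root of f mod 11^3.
r_2 = 885 (mod 1331)

Hensel: r_{i+1} = r_i − f(r_i)·(f′(r_i))^{-1} mod 11^{i+2}, f′(x) = 2x + 7. Iterate:
  r_0 = 5 (mod 11)
  r_1 = 38 (mod 121)
  r_2 = 885 (mod 1331)
Final: r = 885 satisfies f(r) ≡ 0 mod 11^3.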